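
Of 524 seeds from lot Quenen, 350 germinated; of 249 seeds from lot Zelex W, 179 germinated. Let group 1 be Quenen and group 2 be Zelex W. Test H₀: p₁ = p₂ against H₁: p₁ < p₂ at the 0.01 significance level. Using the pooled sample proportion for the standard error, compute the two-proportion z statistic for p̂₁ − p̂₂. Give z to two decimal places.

p̂₁ = 350/524 = 0.6679, p̂₂ = 179/249 = 0.7189.
Pooled p̂ = (350+179)/(524+249) = 529/773 = 0.6843.
SE = √(0.216016 × 0.00592446) = 0.0358.
z = (0.6679 − 0.7189)/0.0358 = -0.0510/0.0358 = -1.42.
p-value = P(Z < -1.424) ≈ 0.0772. With α = 0.01, fail to reject H₀.

z = -1.42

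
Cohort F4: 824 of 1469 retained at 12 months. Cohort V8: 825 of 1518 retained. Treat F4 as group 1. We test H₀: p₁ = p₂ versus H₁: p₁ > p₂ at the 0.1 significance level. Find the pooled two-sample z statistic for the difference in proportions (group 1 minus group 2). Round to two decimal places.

p̂₁ = 824/1469 = 0.5609, p̂₂ = 825/1518 = 0.5435.
Pooled p̂ = (824+825)/(1469+1518) = 1649/2987 = 0.5521.
SE = √(p̂(1−p̂)(1/n₁+1/n₂)) = √(0.5521·0.4479·0.0013395) = √(0.000331244) = 0.0182.
z = (0.5609 − 0.5435)/0.0182 = 0.0174/0.0182 = 0.96.
p-value = P(Z > 0.959) ≈ 0.1689, so at α = 0.1 we fail to reject H₀.

z = 0.96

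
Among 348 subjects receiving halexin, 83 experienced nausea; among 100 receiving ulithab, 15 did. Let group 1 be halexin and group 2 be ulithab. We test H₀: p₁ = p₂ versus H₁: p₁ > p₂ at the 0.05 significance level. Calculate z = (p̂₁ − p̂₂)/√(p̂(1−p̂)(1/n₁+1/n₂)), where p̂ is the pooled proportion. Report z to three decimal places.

z = 1.887

p̂₁ = 83/348 ≈ 0.23851, p̂₂ = 15/100 ≈ 0.15000.
Pooled p̂ = (83+15)/(348+100) = 98/448 = 0.21875.
SE = √(0.170898 × 0.0128736) = 0.04690.
z = (0.23851 − 0.15000)/0.04690 = 0.08851/0.04690 = 1.887.
p-value = P(Z > 1.887) ≈ 0.0296, so at α = 0.05 we reject H₀.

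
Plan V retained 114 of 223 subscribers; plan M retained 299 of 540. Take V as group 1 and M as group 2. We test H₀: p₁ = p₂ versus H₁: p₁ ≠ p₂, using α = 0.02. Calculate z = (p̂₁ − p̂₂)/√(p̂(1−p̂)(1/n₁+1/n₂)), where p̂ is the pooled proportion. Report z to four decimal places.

z = -1.0713

p̂₁ = 114/223 ≈ 0.511211, p̂₂ = 299/540 ≈ 0.553704.
Pooled p̂ = (114+299)/(223+540) = 413/763 = 0.541284.
SE = √(0.248296 × 0.00633616) = 0.039664.
z = (0.511211 − 0.553704)/0.039664 = -0.042493/0.039664 = -1.0713.
Two-sided p-value ≈ 2·Φ(−1.071) = 0.2840; since p > α = 0.02, fail to reject H₀.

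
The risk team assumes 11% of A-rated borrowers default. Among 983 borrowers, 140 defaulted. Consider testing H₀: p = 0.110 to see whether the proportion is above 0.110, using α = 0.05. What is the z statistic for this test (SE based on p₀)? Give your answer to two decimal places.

p̂ = 140/983 = 0.14242.
Under H₀, SE = √(0.11·0.89/983) = √(9.95931e-05) = 0.00998.
z = (0.14242 − 0.11)/0.00998 = 0.03242/0.00998 = 3.25.
p-value = P(Z > 3.249) ≈ 0.0006; since p < α = 0.05, reject H₀.

z = 3.25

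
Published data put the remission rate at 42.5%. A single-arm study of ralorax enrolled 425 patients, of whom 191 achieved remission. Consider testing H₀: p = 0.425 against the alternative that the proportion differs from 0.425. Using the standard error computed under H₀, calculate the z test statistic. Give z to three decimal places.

p̂ = 191/425 ≈ 0.44941.
Standard error under H₀: √(0.425×0.575/425) = 0.02398.
z = (0.44941 − 0.425)/0.02398 = 0.02441/0.02398 = 1.018.

z = 1.018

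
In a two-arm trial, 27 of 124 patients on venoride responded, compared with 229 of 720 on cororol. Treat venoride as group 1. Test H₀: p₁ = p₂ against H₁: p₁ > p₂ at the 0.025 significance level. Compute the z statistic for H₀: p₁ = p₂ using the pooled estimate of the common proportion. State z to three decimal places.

z = -2.244

p̂₁ = 27/124 = 0.21774, p̂₂ = 229/720 = 0.31806.
Pooled p̂ = (27+229)/(124+720) = 256/844 = 0.30332.
SE = √(0.211316 × 0.00945341) = 0.04470.
z = (0.21774 − 0.31806)/0.04470 = -0.10032/0.04470 = -2.244.
p-value = P(Z > -2.244) ≈ 0.9876. With α = 0.025, fail to reject H₀.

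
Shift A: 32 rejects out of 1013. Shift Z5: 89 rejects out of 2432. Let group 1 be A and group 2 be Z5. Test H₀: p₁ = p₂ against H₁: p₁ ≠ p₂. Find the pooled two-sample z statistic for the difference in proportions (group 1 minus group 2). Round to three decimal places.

z = -0.727

p̂₁ = 32/1013 ≈ 0.031589, p̂₂ = 89/2432 ≈ 0.036595.
Pooled p̂ = (32+89)/(1013+2432) = 121/3445 = 0.035123.
SE = √(0.0338897 × 0.00139835) = 0.006884.
z = (0.031589 − 0.036595)/0.006884 = -0.005006/0.006884 = -0.727.
p-value = 2·P(Z > 0.727) ≈ 0.4671.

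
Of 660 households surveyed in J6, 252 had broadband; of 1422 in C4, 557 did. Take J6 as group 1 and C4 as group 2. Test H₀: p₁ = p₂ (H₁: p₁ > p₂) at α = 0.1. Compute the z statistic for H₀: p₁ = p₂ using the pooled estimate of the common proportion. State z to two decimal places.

z = -0.43

p̂₁ = 252/660 ≈ 0.3818, p̂₂ = 557/1422 ≈ 0.3917.
Pooled p̂ = (252+557)/(660+1422) = 809/2082 = 0.3886.
SE = √(0.237583 × 0.00221839) = 0.0230.
z = (0.3818 − 0.3917)/0.0230 = -0.0099/0.0230 = -0.43.
p-value = P(Z > -0.431) ≈ 0.6666. With α = 0.1, fail to reject H₀.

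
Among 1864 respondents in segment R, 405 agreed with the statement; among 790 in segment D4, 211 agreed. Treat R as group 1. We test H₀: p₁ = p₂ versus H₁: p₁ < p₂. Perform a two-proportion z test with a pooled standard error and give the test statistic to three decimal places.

p̂₁ = 405/1864 = 0.217275, p̂₂ = 211/790 = 0.267089.
Pooled p̂ = (405+211)/(1864+790) = 616/2654 = 0.232102.
SE = √(0.178231 × 0.0018023) = 0.017923.
z = (0.217275 − 0.267089)/0.017923 = -0.049814/0.017923 = -2.779.
p-value = P(Z < -2.779) ≈ 0.0027.

z = -2.779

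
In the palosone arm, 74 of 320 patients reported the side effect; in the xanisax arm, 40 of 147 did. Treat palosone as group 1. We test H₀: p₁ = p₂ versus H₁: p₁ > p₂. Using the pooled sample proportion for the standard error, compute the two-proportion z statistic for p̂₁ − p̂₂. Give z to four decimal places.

z = -0.9546

p̂₁ = 74/320 = 0.231250, p̂₂ = 40/147 = 0.272109.
Pooled p̂ = (74+40)/(320+147) = 114/467 = 0.244111.
SE = √(p̂(1−p̂)(1/n₁+1/n₂)) = √(0.244111·0.755889·0.00992772) = √(0.00183187) = 0.042800.
z = (0.231250 − 0.272109)/0.042800 = -0.040859/0.042800 = -0.9546.
p-value = P(Z > -0.955) ≈ 0.8301.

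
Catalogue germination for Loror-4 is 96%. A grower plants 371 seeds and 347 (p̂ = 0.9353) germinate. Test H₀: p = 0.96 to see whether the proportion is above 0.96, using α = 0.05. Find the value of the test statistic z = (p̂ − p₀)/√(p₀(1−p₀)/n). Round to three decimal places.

p̂ = 347/371 ≈ 0.935310.
Under H₀, SE = √(0.96·0.04/371) = √(0.000103504) = 0.010174.
z = (0.935310 − 0.96)/0.010174 = -0.024690/0.010174 = -2.427.
p-value = P(Z > -2.427) ≈ 0.9924; since p > α = 0.05, fail to reject H₀.

z = -2.427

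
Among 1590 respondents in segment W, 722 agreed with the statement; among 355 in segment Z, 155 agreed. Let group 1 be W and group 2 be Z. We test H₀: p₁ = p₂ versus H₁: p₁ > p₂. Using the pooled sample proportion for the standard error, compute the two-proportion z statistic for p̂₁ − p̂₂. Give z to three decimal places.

z = 0.598

p̂₁ = 722/1590 ≈ 0.45409, p̂₂ = 155/355 ≈ 0.43662.
Pooled p̂ = (722+155)/(1590+355) = 877/1945 = 0.45090.
SE = √(0.247589 × 0.00344583) = 0.02921.
z = (0.45409 − 0.43662)/0.02921 = 0.01747/0.02921 = 0.598.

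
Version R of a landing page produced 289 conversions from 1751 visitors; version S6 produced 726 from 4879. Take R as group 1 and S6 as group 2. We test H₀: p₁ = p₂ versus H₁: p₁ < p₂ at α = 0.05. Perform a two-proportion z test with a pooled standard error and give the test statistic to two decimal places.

z = 1.62

p̂₁ = 289/1751 ≈ 0.1650, p̂₂ = 726/4879 ≈ 0.1488.
Pooled p̂ = (289+726)/(1751+4879) = 1015/6630 = 0.1531.
SE = √(0.129655 × 0.000776062) = 0.0100.
z = (0.1650 − 0.1488)/0.0100 = 0.0162/0.0100 = 1.62.
p-value = P(Z < 1.620) ≈ 0.9474. With α = 0.05, fail to reject H₀.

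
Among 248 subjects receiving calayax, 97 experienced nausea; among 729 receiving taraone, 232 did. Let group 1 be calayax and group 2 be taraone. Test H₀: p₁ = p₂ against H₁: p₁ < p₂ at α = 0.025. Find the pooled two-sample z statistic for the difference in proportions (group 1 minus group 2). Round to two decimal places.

p̂₁ = 97/248 = 0.3911, p̂₂ = 232/729 = 0.3182.
Pooled p̂ = (97+232)/(248+729) = 329/977 = 0.3367.
SE = √(0.223348 × 0.005404) = 0.0347.
z = (0.3911 − 0.3182)/0.0347 = 0.0729/0.0347 = 2.10.
p-value = P(Z < 2.098) ≈ 0.9820; since p > α = 0.025, fail to reject H₀.

z = 2.10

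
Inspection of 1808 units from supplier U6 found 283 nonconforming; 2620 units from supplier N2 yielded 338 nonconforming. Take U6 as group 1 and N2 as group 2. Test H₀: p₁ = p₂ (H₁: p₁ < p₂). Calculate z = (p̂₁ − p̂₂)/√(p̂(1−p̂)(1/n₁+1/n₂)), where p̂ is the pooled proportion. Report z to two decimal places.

p̂₁ = 283/1808 ≈ 0.1565, p̂₂ = 338/2620 ≈ 0.1290.
Pooled p̂ = (283+338)/(1808+2620) = 621/4428 = 0.1402.
SE = √(0.120576 × 0.000934777) = 0.0106.
z = (0.1565 − 0.1290)/0.0106 = 0.0275/0.0106 = 2.59.

z = 2.59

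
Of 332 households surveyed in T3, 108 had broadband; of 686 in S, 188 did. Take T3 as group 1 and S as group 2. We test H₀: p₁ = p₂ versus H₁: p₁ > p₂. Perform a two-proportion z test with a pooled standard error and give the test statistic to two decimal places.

p̂₁ = 108/332 = 0.32530, p̂₂ = 188/686 = 0.27405.
Pooled p̂ = (108+188)/(332+686) = 296/1018 = 0.29077.
SE = √(p̂(1−p̂)(1/n₁+1/n₂)) = √(0.29077·0.70923·0.00446977) = √(0.000921762) = 0.03036.
z = (0.32530 − 0.27405)/0.03036 = 0.05125/0.03036 = 1.69.
p-value = P(Z > 1.688) ≈ 0.0457.

z = 1.69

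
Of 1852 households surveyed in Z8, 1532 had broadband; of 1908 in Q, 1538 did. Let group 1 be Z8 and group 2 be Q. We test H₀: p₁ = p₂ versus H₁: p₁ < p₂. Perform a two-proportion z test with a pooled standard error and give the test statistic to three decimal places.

z = 1.674

p̂₁ = 1532/1852 ≈ 0.827214, p̂₂ = 1538/1908 ≈ 0.806080.
Pooled p̂ = (1532+1538)/(1852+1908) = 3070/3760 = 0.816489.
SE = √(p̂(1−p̂)(1/n₁+1/n₂)) = √(0.816489·0.183511·0.00106407) = √(0.000159434) = 0.012627.
z = (0.827214 − 0.806080)/0.012627 = 0.021134/0.012627 = 1.674.
p-value = P(Z < 1.674) ≈ 0.9529.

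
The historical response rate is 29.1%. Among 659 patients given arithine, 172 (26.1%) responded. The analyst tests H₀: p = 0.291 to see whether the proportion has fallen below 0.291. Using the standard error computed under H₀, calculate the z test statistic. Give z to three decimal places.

z = -1.695

p̂ = 172/659 = 0.261002.
Under H₀, SE = √(0.291·0.709/659) = √(0.000313079) = 0.017694.
z = (0.261002 − 0.291)/0.017694 = -0.029998/0.017694 = -1.695.
p-value = P(Z < -1.695) ≈ 0.0450.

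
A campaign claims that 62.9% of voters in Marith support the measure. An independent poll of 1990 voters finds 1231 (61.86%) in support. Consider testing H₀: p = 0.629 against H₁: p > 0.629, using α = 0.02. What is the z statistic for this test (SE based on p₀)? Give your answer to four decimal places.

p̂ = 1231/1990 = 0.618593.
Standard error under H₀: √(0.629×0.371/1990) = 0.010829.
z = (0.618593 − 0.629)/0.010829 = -0.010407/0.010829 = -0.9610.
p-value = P(Z > -0.961) ≈ 0.8317. With α = 0.02, fail to reject H₀.

z = -0.9610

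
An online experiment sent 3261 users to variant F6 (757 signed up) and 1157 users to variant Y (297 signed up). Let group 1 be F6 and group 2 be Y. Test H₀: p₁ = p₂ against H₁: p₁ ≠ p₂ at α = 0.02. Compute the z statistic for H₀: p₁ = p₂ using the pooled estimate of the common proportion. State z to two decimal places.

p̂₁ = 757/3261 ≈ 0.2321, p̂₂ = 297/1157 ≈ 0.2567.
Pooled p̂ = (757+297)/(3261+1157) = 1054/4418 = 0.2386.
SE = √(p̂(1−p̂)(1/n₁+1/n₂)) = √(0.2386·0.7614·0.00117096) = √(0.000212709) = 0.0146.
z = (0.2321 − 0.2567)/0.0146 = -0.0246/0.0146 = -1.68.
Two-sided p-value ≈ 2·Φ(−1.684) = 0.0922; since p > α = 0.02, fail to reject H₀.

z = -1.68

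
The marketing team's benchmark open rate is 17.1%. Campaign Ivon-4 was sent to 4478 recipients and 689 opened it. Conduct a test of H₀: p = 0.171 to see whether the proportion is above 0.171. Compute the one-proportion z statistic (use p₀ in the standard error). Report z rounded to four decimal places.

z = -3.0457

p̂ = 689/4478 = 0.15386333.
Under H₀, SE = √(0.171·0.829/4478) = √(3.16568e-05) = 0.00562643.
z = (0.15386333 − 0.171)/0.00562643 = -0.01713667/0.00562643 = -3.0457.
p-value = P(Z > -3.046) ≈ 0.9988.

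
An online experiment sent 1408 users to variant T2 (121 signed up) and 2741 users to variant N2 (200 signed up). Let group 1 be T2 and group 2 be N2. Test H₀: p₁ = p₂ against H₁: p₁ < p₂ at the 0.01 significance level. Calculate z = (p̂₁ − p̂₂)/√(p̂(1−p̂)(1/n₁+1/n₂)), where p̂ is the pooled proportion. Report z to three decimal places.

p̂₁ = 121/1408 ≈ 0.08594, p̂₂ = 200/2741 ≈ 0.07297.
Pooled p̂ = (121+200)/(1408+2741) = 321/4149 = 0.07737.
SE = √(p̂(1−p̂)(1/n₁+1/n₂)) = √(0.07737·0.92263·0.00107506) = √(7.674e-05) = 0.00876.
z = (0.08594 − 0.07297)/0.00876 = 0.01297/0.00876 = 1.481.
p-value = P(Z < 1.481) ≈ 0.9307, so at α = 0.01 we fail to reject H₀.

z = 1.481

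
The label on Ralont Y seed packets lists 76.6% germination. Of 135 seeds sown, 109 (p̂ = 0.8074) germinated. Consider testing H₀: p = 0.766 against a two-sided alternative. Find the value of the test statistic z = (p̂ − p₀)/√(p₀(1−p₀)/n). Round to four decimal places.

z = 1.1364

p̂ = 109/135 ≈ 0.807407.
Standard error under H₀: √(0.766×0.234/135) = 0.036438.
z = (0.807407 − 0.766)/0.036438 = 0.041407/0.036438 = 1.1364.
p-value = 2·P(Z > 1.136) ≈ 0.2558.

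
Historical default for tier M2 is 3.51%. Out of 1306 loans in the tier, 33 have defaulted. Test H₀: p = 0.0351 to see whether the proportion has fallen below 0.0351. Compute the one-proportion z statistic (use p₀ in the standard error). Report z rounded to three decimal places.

p̂ = 33/1306 = 0.02527.
SE = √(p₀(1−p₀)/n) = √(0.033868/1306) = 0.00509.
z = (0.02527 − 0.0351)/0.00509 = -0.00983/0.00509 = -1.931.
p-value = P(Z < -1.931) ≈ 0.0268.

z = -1.931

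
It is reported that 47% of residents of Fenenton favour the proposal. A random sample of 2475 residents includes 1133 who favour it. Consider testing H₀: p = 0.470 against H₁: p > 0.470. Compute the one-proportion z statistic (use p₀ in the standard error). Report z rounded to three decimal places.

p̂ = 1133/2475 ≈ 0.45778.
Standard error under H₀: √(0.47×0.53/2475) = 0.01003.
z = (0.45778 − 0.47)/0.01003 = -0.01222/0.01003 = -1.218.

z = -1.218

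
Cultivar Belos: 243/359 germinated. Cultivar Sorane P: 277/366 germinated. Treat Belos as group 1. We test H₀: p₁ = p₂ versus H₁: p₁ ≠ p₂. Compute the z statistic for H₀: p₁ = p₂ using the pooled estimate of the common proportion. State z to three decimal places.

p̂₁ = 243/359 = 0.67688, p̂₂ = 277/366 = 0.75683.
Pooled p̂ = (243+277)/(359+366) = 520/725 = 0.71724.
SE = √(0.202806 × 0.00551776) = 0.03345.
z = (0.67688 − 0.75683)/0.03345 = -0.07995/0.03345 = -2.390.

z = -2.390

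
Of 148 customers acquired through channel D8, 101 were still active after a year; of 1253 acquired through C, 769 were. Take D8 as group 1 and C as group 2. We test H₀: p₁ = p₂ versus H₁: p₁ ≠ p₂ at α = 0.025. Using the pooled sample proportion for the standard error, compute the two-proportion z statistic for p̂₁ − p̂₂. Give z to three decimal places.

z = 1.629

p̂₁ = 101/148 = 0.68243, p̂₂ = 769/1253 = 0.61373.
Pooled p̂ = (101+769)/(148+1253) = 870/1401 = 0.62099.
SE = √(p̂(1−p̂)(1/n₁+1/n₂)) = √(0.62099·0.37901·0.00755484) = √(0.00177813) = 0.04217.
z = (0.68243 − 0.61373)/0.04217 = 0.06870/0.04217 = 1.629.
Two-sided p-value ≈ 2·Φ(−1.629) = 0.1032. With α = 0.025, fail to reject H₀.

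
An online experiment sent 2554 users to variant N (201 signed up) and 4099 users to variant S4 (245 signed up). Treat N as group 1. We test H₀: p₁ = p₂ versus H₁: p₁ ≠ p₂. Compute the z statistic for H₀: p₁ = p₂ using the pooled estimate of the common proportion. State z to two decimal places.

p̂₁ = 201/2554 ≈ 0.0787, p̂₂ = 245/4099 ≈ 0.0598.
Pooled p̂ = (201+245)/(2554+4099) = 446/6653 = 0.0670.
SE = √(0.0625434 × 0.000635505) = 0.0063.
z = (0.0787 − 0.0598)/0.0063 = 0.0189/0.0063 = 3.00.
p-value = 2·P(Z > 3.003) ≈ 0.0027.

z = 3.00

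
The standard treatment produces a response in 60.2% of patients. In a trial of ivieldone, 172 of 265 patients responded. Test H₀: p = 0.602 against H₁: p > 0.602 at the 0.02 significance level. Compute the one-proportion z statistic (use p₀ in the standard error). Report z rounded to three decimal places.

z = 1.565

p̂ = 172/265 ≈ 0.64906.
Under H₀, SE = √(0.602·0.398/265) = √(0.000904136) = 0.03007.
z = (0.64906 − 0.602)/0.03007 = 0.04706/0.03007 = 1.565.
p-value = P(Z > 1.565) ≈ 0.0588, so at α = 0.02 we fail to reject H₀.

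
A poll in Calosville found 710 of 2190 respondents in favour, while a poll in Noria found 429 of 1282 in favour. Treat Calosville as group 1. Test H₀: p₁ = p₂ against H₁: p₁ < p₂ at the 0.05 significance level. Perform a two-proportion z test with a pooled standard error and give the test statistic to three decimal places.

p̂₁ = 710/2190 ≈ 0.32420, p̂₂ = 429/1282 ≈ 0.33463.
Pooled p̂ = (710+429)/(2190+1282) = 1139/3472 = 0.32805.
SE = √(p̂(1−p̂)(1/n₁+1/n₂)) = √(0.32805·0.67195·0.00123665) = √(0.0002726) = 0.01651.
z = (0.32420 − 0.33463)/0.01651 = -0.01043/0.01651 = -0.632.
p-value = P(Z < -0.632) ≈ 0.2637. With α = 0.05, fail to reject H₀.

z = -0.632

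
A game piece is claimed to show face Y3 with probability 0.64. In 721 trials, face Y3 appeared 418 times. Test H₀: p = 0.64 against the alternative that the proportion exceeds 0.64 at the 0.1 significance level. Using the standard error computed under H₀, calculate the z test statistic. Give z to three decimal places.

z = -3.370

p̂ = 418/721 ≈ 0.57975.
Under H₀, SE = √(0.64·0.36/721) = √(0.000319556) = 0.01788.
z = (0.57975 − 0.64)/0.01788 = -0.06025/0.01788 = -3.370.
p-value = P(Z > -3.370) ≈ 0.9996. With α = 0.1, fail to reject H₀.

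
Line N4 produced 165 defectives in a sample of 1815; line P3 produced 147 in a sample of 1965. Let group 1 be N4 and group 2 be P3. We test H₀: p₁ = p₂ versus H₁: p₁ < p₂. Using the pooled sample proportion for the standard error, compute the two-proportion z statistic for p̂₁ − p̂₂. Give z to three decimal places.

p̂₁ = 165/1815 ≈ 0.09091, p̂₂ = 147/1965 ≈ 0.07481.
Pooled p̂ = (165+147)/(1815+1965) = 312/3780 = 0.08254.
SE = √(0.0757269 × 0.00105987) = 0.00896.
z = (0.09091 − 0.07481)/0.00896 = 0.01610/0.00896 = 1.797.
p-value = P(Z < 1.797) ≈ 0.9638.

z = 1.797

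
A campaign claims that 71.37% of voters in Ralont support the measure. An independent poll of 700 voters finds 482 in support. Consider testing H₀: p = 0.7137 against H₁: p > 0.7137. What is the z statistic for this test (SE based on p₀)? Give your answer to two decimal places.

z = -1.47

p̂ = 482/700 ≈ 0.6886.
Under H₀, SE = √(0.7137·0.2863/700) = √(0.000291903) = 0.0171.
z = (0.6886 − 0.7137)/0.0171 = -0.0251/0.0171 = -1.47.
p-value = P(Z > -1.471) ≈ 0.9293.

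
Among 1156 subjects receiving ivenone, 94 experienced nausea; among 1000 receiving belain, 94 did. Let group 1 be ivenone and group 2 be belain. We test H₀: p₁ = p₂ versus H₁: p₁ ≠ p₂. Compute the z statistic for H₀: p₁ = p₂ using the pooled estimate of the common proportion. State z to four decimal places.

p̂₁ = 94/1156 ≈ 0.081315, p̂₂ = 94/1000 ≈ 0.094000.
Pooled p̂ = (94+94)/(1156+1000) = 188/2156 = 0.087199.
SE = √(0.0795949 × 0.00186505) = 0.012184.
z = (0.081315 − 0.094000)/0.012184 = -0.012685/0.012184 = -1.0411.

z = -1.0411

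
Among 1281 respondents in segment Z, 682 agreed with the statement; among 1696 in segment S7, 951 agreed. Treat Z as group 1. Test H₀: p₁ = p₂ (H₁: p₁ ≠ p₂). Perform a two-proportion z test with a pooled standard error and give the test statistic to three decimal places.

z = -1.538

p̂₁ = 682/1281 ≈ 0.53240, p̂₂ = 951/1696 ≈ 0.56073.
Pooled p̂ = (682+951)/(1281+1696) = 1633/2977 = 0.54854.
SE = √(0.247644 × 0.00137026) = 0.01842.
z = (0.53240 − 0.56073)/0.01842 = -0.02833/0.01842 = -1.538.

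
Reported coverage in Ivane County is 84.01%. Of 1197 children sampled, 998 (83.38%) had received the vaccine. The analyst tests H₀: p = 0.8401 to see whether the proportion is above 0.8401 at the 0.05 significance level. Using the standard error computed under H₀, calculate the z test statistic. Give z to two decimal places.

z = -0.60

p̂ = 998/1197 = 0.83375.
Under H₀, SE = √(0.8401·0.1599/1197) = √(0.000112224) = 0.01059.
z = (0.83375 − 0.8401)/0.01059 = -0.00635/0.01059 = -0.60.
p-value = P(Z > -0.599) ≈ 0.7255. With α = 0.05, fail to reject H₀.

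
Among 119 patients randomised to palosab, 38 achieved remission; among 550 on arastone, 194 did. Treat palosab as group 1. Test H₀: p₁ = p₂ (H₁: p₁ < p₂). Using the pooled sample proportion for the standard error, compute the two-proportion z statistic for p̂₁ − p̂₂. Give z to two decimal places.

p̂₁ = 38/119 ≈ 0.3193, p̂₂ = 194/550 ≈ 0.3527.
Pooled p̂ = (38+194)/(119+550) = 232/669 = 0.3468.
SE = √(p̂(1−p̂)(1/n₁+1/n₂)) = √(0.3468·0.6532·0.0102215) = √(0.00231544) = 0.0481.
z = (0.3193 − 0.3527)/0.0481 = -0.0334/0.0481 = -0.69.

z = -0.69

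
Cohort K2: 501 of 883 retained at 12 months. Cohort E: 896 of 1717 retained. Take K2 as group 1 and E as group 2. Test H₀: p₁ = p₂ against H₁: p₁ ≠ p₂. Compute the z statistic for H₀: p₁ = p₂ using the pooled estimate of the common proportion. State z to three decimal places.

z = 2.206

p̂₁ = 501/883 ≈ 0.567384, p̂₂ = 896/1717 ≈ 0.521840.
Pooled p̂ = (501+896)/(883+1717) = 1397/2600 = 0.537308.
SE = √(p̂(1−p̂)(1/n₁+1/n₂)) = √(0.537308·0.462692·0.00171491) = √(0.000426342) = 0.020648.
z = (0.567384 − 0.521840)/0.020648 = 0.045544/0.020648 = 2.206.
Two-sided p-value ≈ 2·Φ(−2.206) = 0.0274.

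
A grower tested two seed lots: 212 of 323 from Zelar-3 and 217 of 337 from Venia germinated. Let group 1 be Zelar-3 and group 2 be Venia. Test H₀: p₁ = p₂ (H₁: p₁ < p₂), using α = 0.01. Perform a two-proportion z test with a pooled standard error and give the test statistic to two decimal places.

p̂₁ = 212/323 ≈ 0.6563, p̂₂ = 217/337 ≈ 0.6439.
Pooled p̂ = (212+217)/(323+337) = 429/660 = 0.6500.
SE = √(0.2275 × 0.00606333) = 0.0371.
z = (0.6563 − 0.6439)/0.0371 = 0.0124/0.0371 = 0.33.
p-value = P(Z < 0.335) ≈ 0.6311. With α = 0.01, fail to reject H₀.

z = 0.33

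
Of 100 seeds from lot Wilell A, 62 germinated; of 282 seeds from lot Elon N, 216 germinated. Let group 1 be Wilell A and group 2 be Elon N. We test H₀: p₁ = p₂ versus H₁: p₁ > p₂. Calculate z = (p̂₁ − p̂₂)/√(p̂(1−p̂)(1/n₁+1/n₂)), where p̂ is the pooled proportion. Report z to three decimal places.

z = -2.817

p̂₁ = 62/100 ≈ 0.62000, p̂₂ = 216/282 ≈ 0.76596.
Pooled p̂ = (62+216)/(100+282) = 278/382 = 0.72775.
SE = √(0.198131 × 0.0135461) = 0.05181.
z = (0.62000 − 0.76596)/0.05181 = -0.14596/0.05181 = -2.817.
p-value = P(Z > -2.817) ≈ 0.9976.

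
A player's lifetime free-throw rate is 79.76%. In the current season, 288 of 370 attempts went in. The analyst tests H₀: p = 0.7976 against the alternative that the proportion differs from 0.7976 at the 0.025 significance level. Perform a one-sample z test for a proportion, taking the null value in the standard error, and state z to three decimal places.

z = -0.920

p̂ = 288/370 = 0.77838.
Under H₀, SE = √(0.7976·0.2024/370) = √(0.000436309) = 0.02089.
z = (0.77838 − 0.7976)/0.02089 = -0.01922/0.02089 = -0.920.
p-value = 2·P(Z > 0.920) ≈ 0.3575; since p > α = 0.025, fail to reject H₀.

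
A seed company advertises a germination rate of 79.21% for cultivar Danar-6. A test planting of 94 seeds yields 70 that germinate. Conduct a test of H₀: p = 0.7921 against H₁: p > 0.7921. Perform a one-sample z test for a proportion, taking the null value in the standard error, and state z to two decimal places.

p̂ = 70/94 = 0.7447.
Standard error under H₀: √(0.7921×0.2079/94) = 0.0419.
z = (0.7447 − 0.7921)/0.0419 = -0.0474/0.0419 = -1.13.

z = -1.13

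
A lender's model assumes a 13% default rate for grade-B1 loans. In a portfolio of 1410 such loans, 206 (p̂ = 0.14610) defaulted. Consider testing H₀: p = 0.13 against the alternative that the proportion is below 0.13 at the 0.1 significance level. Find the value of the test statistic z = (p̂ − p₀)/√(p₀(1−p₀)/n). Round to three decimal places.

p̂ = 206/1410 = 0.146099.
SE = √(p₀(1−p₀)/n) = √(0.1131/1410) = 0.008956.
z = (0.146099 − 0.13)/0.008956 = 0.016099/0.008956 = 1.798.
p-value = P(Z < 1.798) ≈ 0.9639, so at α = 0.1 we fail to reject H₀.

z = 1.798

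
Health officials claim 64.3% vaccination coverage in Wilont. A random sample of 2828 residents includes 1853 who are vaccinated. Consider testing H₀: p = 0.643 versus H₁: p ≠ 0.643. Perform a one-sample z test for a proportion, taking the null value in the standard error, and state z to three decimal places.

z = 1.358

p̂ = 1853/2828 = 0.655233.
Standard error under H₀: √(0.643×0.357/2828) = 0.009009.
z = (0.655233 − 0.643)/0.009009 = 0.012233/0.009009 = 1.358.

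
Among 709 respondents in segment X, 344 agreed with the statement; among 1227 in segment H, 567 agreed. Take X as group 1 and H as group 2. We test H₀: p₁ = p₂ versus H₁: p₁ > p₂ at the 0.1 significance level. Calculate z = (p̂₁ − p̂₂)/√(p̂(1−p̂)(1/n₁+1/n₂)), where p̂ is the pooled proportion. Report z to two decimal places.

z = 0.98

p̂₁ = 344/709 ≈ 0.4852, p̂₂ = 567/1227 ≈ 0.4621.
Pooled p̂ = (344+567)/(709+1227) = 911/1936 = 0.4706.
SE = √(0.249133 × 0.00222543) = 0.0235.
z = (0.4852 − 0.4621)/0.0235 = 0.0231/0.0235 = 0.98.
p-value = P(Z > 0.981) ≈ 0.1634, so at α = 0.1 we fail to reject H₀.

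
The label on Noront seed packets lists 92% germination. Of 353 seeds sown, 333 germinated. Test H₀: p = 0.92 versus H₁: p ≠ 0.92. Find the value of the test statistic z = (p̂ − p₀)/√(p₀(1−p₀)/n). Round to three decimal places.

p̂ = 333/353 = 0.943343.
Under H₀, SE = √(0.92·0.08/353) = √(0.000208499) = 0.014439.
z = (0.943343 − 0.92)/0.014439 = 0.023343/0.014439 = 1.617.
p-value = 2·P(Z > 1.617) ≈ 0.1060.

z = 1.617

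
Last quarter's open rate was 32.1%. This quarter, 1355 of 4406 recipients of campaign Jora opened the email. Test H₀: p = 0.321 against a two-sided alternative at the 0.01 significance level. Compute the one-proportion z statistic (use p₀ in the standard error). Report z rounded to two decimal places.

z = -1.91

p̂ = 1355/4406 ≈ 0.30754.
Standard error under H₀: √(0.321×0.679/4406) = 0.00703.
z = (0.30754 − 0.321)/0.00703 = -0.01346/0.00703 = -1.91.
Two-sided p-value ≈ 2·Φ(−1.914) = 0.0556. With α = 0.01, fail to reject H₀.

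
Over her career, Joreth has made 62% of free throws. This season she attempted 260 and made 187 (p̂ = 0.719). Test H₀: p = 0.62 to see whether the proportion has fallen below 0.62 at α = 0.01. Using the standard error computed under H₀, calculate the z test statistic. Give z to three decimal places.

z = 3.296

p̂ = 187/260 ≈ 0.719231.
Under H₀, SE = √(0.62·0.38/260) = √(0.000906154) = 0.030102.
z = (0.719231 − 0.62)/0.030102 = 0.099231/0.030102 = 3.296.
p-value = P(Z < 3.296) ≈ 0.9995, so at α = 0.01 we fail to reject H₀.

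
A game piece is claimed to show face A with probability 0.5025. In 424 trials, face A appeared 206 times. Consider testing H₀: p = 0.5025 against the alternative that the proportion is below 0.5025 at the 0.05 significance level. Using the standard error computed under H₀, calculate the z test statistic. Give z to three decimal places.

z = -0.686

p̂ = 206/424 ≈ 0.48585.
SE = √(p₀(1−p₀)/n) = √(0.24999/424) = 0.02428.
z = (0.48585 − 0.5025)/0.02428 = -0.01665/0.02428 = -0.686.
p-value = P(Z < -0.686) ≈ 0.2464. With α = 0.05, fail to reject H₀.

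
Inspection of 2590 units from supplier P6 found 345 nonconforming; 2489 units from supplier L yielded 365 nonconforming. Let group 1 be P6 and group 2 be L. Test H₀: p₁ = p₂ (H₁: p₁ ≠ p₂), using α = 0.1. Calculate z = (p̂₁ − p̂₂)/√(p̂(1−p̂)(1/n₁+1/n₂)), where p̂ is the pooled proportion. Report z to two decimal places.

z = -1.38

p̂₁ = 345/2590 ≈ 0.1332, p̂₂ = 365/2489 ≈ 0.1466.
Pooled p̂ = (345+365)/(2590+2489) = 710/5079 = 0.1398.
SE = √(0.12025 × 0.000787868) = 0.0097.
z = (0.1332 − 0.1466)/0.0097 = -0.0134/0.0097 = -1.38.
p-value = 2·P(Z > 1.381) ≈ 0.1673; since p > α = 0.1, fail to reject H₀.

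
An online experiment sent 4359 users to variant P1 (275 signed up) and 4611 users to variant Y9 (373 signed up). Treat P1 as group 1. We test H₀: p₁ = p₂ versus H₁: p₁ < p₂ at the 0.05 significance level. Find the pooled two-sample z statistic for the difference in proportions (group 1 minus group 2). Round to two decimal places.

p̂₁ = 275/4359 ≈ 0.063088, p̂₂ = 373/4611 ≈ 0.080894.
Pooled p̂ = (275+373)/(4359+4611) = 648/8970 = 0.072241.
SE = √(p̂(1−p̂)(1/n₁+1/n₂)) = √(0.072241·0.927759·0.000446283) = √(2.99108e-05) = 0.005469.
z = (0.063088 − 0.080894)/0.005469 = -0.017806/0.005469 = -3.26.
p-value = P(Z < -3.256) ≈ 0.0006, so at α = 0.05 we reject H₀.

z = -3.26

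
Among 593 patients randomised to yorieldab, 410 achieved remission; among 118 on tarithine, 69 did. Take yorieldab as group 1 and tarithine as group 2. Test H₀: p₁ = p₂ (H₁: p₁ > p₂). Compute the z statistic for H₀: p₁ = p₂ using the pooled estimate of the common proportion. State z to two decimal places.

p̂₁ = 410/593 = 0.6914, p̂₂ = 69/118 = 0.5847.
Pooled p̂ = (410+69)/(593+118) = 479/711 = 0.6737.
SE = √(0.219829 × 0.0101609) = 0.0473.
z = (0.6914 − 0.5847)/0.0473 = 0.1067/0.0473 = 2.26.

z = 2.26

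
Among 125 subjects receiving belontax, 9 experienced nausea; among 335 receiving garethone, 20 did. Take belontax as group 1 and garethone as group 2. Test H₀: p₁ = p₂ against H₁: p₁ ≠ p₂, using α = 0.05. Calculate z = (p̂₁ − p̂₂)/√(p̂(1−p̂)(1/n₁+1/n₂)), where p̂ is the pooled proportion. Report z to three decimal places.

z = 0.483

p̂₁ = 9/125 = 0.07200, p̂₂ = 20/335 = 0.05970.
Pooled p̂ = (9+20)/(125+335) = 29/460 = 0.06304.
SE = √(p̂(1−p̂)(1/n₁+1/n₂)) = √(0.06304·0.93696·0.0109851) = √(0.000648877) = 0.02547.
z = (0.07200 − 0.05970)/0.02547 = 0.01230/0.02547 = 0.483.
p-value = 2·P(Z > 0.483) ≈ 0.6292, so at α = 0.05 we fail to reject H₀.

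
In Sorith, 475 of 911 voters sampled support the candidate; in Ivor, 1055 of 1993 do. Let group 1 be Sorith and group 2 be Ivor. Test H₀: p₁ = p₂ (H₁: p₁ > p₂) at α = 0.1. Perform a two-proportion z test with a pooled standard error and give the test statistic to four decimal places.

z = -0.3980

p̂₁ = 475/911 = 0.521405, p̂₂ = 1055/1993 = 0.529353.
Pooled p̂ = (475+1055)/(911+1993) = 1530/2904 = 0.526860.
SE = √(0.249279 × 0.00159945) = 0.019968.
z = (0.521405 − 0.529353)/0.019968 = -0.007948/0.019968 = -0.3980.
p-value = P(Z > -0.398) ≈ 0.6547. With α = 0.1, fail to reject H₀.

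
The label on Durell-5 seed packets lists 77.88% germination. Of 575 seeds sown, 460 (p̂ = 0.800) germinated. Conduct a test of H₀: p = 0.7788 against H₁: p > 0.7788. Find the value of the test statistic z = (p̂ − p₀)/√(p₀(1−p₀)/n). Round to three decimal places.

z = 1.225

p̂ = 460/575 ≈ 0.80000.
SE = √(p₀(1−p₀)/n) = √(0.17227/575) = 0.01731.
z = (0.80000 − 0.7788)/0.01731 = 0.02120/0.01731 = 1.225.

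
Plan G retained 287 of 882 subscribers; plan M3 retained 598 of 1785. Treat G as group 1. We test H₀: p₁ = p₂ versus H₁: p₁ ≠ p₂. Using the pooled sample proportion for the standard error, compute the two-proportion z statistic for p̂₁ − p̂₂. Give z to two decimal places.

p̂₁ = 287/882 = 0.32540, p̂₂ = 598/1785 = 0.33501.
Pooled p̂ = (287+598)/(882+1785) = 885/2667 = 0.33183.
SE = √(0.22172 × 0.00169401) = 0.01938.
z = (0.32540 − 0.33501)/0.01938 = -0.00961/0.01938 = -0.50.
p-value = 2·P(Z > 0.496) ≈ 0.6197.

z = -0.50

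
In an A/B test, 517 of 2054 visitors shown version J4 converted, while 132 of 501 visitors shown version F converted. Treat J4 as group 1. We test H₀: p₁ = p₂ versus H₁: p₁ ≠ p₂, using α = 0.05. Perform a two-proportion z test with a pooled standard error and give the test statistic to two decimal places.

p̂₁ = 517/2054 = 0.2517, p̂₂ = 132/501 = 0.2635.
Pooled p̂ = (517+132)/(2054+501) = 649/2555 = 0.2540.
SE = √(0.18949 × 0.00248286) = 0.0217.
z = (0.2517 − 0.2635)/0.0217 = -0.0118/0.0217 = -0.54.
p-value = 2·P(Z > 0.543) ≈ 0.5874; since p > α = 0.05, fail to reject H₀.

z = -0.54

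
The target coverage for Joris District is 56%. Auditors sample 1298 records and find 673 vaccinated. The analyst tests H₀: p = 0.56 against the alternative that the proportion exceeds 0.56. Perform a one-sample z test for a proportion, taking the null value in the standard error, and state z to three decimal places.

p̂ = 673/1298 ≈ 0.518490.
SE = √(p₀(1−p₀)/n) = √(0.2464/1298) = 0.013778.
z = (0.518490 − 0.56)/0.013778 = -0.041510/0.013778 = -3.013.

z = -3.013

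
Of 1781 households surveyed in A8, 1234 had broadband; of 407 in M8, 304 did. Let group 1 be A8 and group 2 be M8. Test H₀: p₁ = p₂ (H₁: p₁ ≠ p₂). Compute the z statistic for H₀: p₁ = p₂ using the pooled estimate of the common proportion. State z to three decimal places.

p̂₁ = 1234/1781 = 0.69287, p̂₂ = 304/407 = 0.74693.
Pooled p̂ = (1234+304)/(1781+407) = 1538/2188 = 0.70293.
SE = √(0.208821 × 0.00301848) = 0.02511.
z = (0.69287 − 0.74693)/0.02511 = -0.05406/0.02511 = -2.153.

z = -2.153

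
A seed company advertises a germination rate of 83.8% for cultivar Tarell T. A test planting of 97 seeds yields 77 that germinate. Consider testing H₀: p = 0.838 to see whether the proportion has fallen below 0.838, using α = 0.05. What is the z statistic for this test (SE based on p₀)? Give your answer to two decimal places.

p̂ = 77/97 ≈ 0.7938.
Standard error under H₀: √(0.838×0.162/97) = 0.0374.
z = (0.7938 − 0.838)/0.0374 = -0.0442/0.0374 = -1.18.
p-value = P(Z < -1.181) ≈ 0.1188. With α = 0.05, fail to reject H₀.

z = -1.18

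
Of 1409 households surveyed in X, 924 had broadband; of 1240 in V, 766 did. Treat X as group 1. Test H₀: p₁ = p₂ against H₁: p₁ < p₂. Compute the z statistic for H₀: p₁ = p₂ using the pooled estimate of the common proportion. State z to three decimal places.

z = 2.033

p̂₁ = 924/1409 ≈ 0.65578, p̂₂ = 766/1240 ≈ 0.61774.
Pooled p̂ = (924+766)/(1409+1240) = 1690/2649 = 0.63798.
SE = √(p̂(1−p̂)(1/n₁+1/n₂)) = √(0.63798·0.36202·0.00151617) = √(0.000350179) = 0.01871.
z = (0.65578 − 0.61774)/0.01871 = 0.03804/0.01871 = 2.033.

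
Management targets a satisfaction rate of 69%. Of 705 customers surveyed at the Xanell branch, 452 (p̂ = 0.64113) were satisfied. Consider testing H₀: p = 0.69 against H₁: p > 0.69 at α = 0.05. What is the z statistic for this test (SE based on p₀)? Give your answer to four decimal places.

z = -2.8054

p̂ = 452/705 ≈ 0.6411348.
Standard error under H₀: √(0.69×0.31/705) = 0.0174185.
z = (0.6411348 − 0.69)/0.0174185 = -0.0488652/0.0174185 = -2.8054.
p-value = P(Z > -2.805) ≈ 0.9975; since p > α = 0.05, fail to reject H₀.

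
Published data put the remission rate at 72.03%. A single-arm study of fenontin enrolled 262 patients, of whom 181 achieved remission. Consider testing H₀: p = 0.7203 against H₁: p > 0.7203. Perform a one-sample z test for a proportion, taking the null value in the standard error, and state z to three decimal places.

z = -1.062

p̂ = 181/262 ≈ 0.69084.
SE = √(p₀(1−p₀)/n) = √(0.20147/262) = 0.02773.
z = (0.69084 − 0.7203)/0.02773 = -0.02946/0.02773 = -1.062.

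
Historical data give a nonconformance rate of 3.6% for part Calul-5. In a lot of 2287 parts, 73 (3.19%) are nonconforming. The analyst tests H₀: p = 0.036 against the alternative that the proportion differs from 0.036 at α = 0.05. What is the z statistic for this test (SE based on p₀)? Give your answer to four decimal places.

z = -1.0475

p̂ = 73/2287 = 0.031920.
Standard error under H₀: √(0.036×0.964/2287) = 0.003895.
z = (0.031920 − 0.036)/0.003895 = -0.004080/0.003895 = -1.0475.
Two-sided p-value ≈ 2·Φ(−1.047) = 0.2949, so at α = 0.05 we fail to reject H₀.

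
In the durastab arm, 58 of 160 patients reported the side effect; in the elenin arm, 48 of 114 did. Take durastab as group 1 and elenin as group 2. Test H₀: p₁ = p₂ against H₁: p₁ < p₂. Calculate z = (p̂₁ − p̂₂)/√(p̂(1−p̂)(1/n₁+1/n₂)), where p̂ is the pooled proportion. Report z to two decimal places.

p̂₁ = 58/160 ≈ 0.3625, p̂₂ = 48/114 ≈ 0.4211.
Pooled p̂ = (58+48)/(160+114) = 106/274 = 0.3869.
SE = √(0.2372 × 0.0150219) = 0.0597.
z = (0.3625 − 0.4211)/0.0597 = -0.0586/0.0597 = -0.98.

z = -0.98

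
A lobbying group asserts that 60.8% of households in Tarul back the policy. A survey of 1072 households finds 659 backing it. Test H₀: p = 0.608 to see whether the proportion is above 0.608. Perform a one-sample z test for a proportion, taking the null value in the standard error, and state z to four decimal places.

z = 0.4519

p̂ = 659/1072 = 0.614739.
SE = √(p₀(1−p₀)/n) = √(0.23834/1072) = 0.014911.
z = (0.614739 − 0.608)/0.014911 = 0.006739/0.014911 = 0.4519.
p-value = P(Z > 0.452) ≈ 0.3257.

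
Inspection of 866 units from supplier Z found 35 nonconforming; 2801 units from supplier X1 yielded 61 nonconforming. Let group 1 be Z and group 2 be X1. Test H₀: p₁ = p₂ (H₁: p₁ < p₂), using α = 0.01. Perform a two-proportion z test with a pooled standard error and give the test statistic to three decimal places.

p̂₁ = 35/866 = 0.04042, p̂₂ = 61/2801 = 0.02178.
Pooled p̂ = (35+61)/(866+2801) = 96/3667 = 0.02618.
SE = √(0.0254941 × 0.00151175) = 0.00621.
z = (0.04042 − 0.02178)/0.00621 = 0.01864/0.00621 = 3.002.
p-value = P(Z < 3.002) ≈ 0.9987; since p > α = 0.01, fail to reject H₀.

z = 3.002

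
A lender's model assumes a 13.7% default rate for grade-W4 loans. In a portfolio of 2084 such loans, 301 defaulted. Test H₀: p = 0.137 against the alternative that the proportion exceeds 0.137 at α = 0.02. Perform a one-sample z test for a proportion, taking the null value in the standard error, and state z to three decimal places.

z = 0.987

p̂ = 301/2084 = 0.14443.
Under H₀, SE = √(0.137·0.863/2084) = √(5.67327e-05) = 0.00753.
z = (0.14443 − 0.137)/0.00753 = 0.00743/0.00753 = 0.987.
p-value = P(Z > 0.987) ≈ 0.1618. With α = 0.02, fail to reject H₀.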